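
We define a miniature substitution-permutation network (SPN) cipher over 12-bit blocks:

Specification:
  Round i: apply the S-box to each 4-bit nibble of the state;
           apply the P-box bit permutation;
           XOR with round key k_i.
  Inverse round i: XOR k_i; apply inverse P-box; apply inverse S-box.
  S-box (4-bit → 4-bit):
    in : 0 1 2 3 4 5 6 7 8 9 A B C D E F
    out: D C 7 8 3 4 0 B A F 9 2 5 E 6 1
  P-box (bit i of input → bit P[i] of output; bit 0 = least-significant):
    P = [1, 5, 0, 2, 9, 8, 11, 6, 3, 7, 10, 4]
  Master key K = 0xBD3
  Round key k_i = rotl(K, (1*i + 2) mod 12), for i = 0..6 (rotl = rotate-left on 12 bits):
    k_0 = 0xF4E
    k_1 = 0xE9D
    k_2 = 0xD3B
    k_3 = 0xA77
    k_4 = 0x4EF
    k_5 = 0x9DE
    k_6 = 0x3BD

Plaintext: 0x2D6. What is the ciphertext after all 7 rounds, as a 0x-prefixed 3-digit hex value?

s_0 = plaintext = 0x2D6
s_1 = Round(s_0, k_0) = 0x286
s_2 = Round(s_1, k_1) = 0xB55
s_3 = Round(s_2, k_2) = 0x5BA
s_4 = Round(s_3, k_3) = 0xF71
s_5 = Round(s_4, k_4) = 0x7A2
s_6 = Round(s_5, k_5) = 0xB25
s_7 = Round(s_6, k_6) = 0x83C

0x83C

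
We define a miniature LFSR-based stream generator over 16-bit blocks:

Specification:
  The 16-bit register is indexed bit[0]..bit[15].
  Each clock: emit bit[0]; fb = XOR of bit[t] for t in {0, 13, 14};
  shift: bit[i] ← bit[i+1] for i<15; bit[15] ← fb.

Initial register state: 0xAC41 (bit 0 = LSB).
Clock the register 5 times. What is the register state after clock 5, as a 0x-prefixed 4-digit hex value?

reg_0 = 0xAC41
clock 1: out=1, reg = 0x5620
clock 2: out=0, reg = 0xAB10
clock 3: out=0, reg = 0xD588
clock 4: out=0, reg = 0xEAC4
clock 5: out=0, reg = 0x7562

0x7562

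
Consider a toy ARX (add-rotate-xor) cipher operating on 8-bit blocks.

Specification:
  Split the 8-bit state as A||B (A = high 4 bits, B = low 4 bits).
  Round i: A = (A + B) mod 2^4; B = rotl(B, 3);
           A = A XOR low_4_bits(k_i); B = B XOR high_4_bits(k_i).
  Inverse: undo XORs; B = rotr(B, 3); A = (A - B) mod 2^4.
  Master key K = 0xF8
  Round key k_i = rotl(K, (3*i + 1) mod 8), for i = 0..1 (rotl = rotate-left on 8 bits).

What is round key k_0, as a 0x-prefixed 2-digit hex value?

K = 0xF8
k_0 = rotl(K, (3*0+1) mod 8) = rotl(K, 1) = 0xF1

0xF1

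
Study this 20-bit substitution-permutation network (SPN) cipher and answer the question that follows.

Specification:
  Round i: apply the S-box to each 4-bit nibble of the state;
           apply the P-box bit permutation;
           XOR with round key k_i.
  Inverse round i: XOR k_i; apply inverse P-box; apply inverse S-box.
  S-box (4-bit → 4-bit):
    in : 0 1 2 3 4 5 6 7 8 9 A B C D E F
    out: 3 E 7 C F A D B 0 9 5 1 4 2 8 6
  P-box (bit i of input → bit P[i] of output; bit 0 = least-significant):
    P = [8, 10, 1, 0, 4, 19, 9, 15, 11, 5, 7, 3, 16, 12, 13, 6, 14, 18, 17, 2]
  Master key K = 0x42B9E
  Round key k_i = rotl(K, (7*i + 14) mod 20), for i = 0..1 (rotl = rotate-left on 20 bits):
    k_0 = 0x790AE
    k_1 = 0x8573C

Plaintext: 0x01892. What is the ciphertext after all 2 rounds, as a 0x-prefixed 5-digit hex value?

0x37552

s_0 = plaintext = 0x01892
s_1 = Round(s_0, k_0) = 0x365FC
s_2 = Round(s_1, k_1) = 0x37552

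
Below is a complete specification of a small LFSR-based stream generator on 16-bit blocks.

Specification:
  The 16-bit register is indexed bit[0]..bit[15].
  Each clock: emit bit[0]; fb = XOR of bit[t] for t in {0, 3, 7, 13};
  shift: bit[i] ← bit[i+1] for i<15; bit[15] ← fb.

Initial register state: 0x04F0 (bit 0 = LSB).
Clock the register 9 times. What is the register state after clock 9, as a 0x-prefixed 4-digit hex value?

reg_0 = 0x04F0
clock 1: out=0, reg = 0x8278
clock 2: out=0, reg = 0xC13C
clock 3: out=0, reg = 0xE09E
clock 4: out=0, reg = 0xF04F
clock 5: out=1, reg = 0xF827
clock 6: out=1, reg = 0x7C13
clock 7: out=1, reg = 0x3E09
clock 8: out=1, reg = 0x9F04
clock 9: out=0, reg = 0x4F82

0x4F82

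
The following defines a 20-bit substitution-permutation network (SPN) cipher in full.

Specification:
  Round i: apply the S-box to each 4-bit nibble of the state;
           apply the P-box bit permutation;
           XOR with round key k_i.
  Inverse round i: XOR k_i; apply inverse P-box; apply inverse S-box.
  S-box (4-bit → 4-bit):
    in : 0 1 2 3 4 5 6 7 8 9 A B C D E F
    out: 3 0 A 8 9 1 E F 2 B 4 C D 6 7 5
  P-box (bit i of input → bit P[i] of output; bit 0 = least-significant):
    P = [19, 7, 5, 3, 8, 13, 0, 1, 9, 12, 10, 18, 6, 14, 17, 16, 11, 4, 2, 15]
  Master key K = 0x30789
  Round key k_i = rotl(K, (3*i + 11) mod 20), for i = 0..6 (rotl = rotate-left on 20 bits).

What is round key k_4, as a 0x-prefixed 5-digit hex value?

K = 0x30789
k_0 = rotl(K, (3*0+11) mod 20) = rotl(K, 11) = 0xC4983
k_1 = rotl(K, (3*1+11) mod 20) = rotl(K, 14) = 0x24C1E
k_2 = rotl(K, (3*2+11) mod 20) = rotl(K, 17) = 0x260F1
k_3 = rotl(K, (3*3+11) mod 20) = rotl(K, 0) = 0x30789
k_4 = rotl(K, (3*4+11) mod 20) = rotl(K, 3) = 0x83C49

0x83C49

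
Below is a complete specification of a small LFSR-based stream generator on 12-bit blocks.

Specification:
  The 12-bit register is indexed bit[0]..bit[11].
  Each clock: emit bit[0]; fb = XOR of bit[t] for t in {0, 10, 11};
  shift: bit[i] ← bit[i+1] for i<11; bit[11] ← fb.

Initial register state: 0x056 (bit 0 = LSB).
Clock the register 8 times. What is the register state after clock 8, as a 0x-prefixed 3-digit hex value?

reg_0 = 0x056
clock 1: out=0, reg = 0x02B
clock 2: out=1, reg = 0x815
clock 3: out=1, reg = 0x40A
clock 4: out=0, reg = 0xA05
clock 5: out=1, reg = 0x502
clock 6: out=0, reg = 0xA81
clock 7: out=1, reg = 0x540
clock 8: out=0, reg = 0xAA0

0xAA0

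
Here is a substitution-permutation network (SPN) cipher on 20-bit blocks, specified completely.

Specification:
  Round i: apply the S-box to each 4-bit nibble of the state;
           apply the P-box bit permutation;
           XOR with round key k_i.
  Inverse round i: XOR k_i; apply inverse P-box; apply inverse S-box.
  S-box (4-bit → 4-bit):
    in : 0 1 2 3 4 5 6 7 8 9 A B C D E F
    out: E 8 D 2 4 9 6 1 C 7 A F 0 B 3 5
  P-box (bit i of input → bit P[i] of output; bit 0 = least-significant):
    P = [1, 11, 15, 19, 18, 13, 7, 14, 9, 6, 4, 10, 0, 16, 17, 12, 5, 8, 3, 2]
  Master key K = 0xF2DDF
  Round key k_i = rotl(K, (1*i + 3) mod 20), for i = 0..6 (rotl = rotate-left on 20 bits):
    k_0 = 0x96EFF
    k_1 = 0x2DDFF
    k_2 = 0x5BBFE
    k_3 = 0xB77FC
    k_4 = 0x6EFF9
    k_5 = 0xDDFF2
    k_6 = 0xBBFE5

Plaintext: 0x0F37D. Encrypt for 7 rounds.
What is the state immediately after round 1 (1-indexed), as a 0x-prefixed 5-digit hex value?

s_0 = plaintext = 0x0F37D
s_1 = Round(s_0, k_0) = 0x767B0
s_2 = Round(s_1, k_1) = 0xD375F
s_3 = Round(s_2, k_2) = 0x078D8
s_4 = Round(s_3, k_3) = 0x792E1
s_5 = Round(s_4, k_4) = 0x9C9C8
s_6 = Round(s_5, k_5) = 0x55C8A
s_7 = Round(s_6, k_6) = 0x3E740

0x767B0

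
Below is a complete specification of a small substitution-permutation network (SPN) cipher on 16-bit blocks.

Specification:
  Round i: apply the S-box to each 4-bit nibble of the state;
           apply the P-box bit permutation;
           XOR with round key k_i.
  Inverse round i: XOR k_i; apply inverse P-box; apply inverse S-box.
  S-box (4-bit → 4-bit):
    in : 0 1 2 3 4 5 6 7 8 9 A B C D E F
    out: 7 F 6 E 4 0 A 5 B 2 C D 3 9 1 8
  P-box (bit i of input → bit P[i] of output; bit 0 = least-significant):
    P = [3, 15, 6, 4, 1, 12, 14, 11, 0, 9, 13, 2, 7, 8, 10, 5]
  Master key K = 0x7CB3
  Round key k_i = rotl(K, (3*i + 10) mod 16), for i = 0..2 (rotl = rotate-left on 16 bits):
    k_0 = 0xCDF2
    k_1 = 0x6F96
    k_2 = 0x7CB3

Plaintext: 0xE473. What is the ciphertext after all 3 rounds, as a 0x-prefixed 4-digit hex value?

0x504D

s_0 = plaintext = 0xE473
s_1 = Round(s_0, k_0) = 0x2D20
s_2 = Round(s_1, k_1) = 0xBADB
s_3 = Round(s_2, k_2) = 0x504D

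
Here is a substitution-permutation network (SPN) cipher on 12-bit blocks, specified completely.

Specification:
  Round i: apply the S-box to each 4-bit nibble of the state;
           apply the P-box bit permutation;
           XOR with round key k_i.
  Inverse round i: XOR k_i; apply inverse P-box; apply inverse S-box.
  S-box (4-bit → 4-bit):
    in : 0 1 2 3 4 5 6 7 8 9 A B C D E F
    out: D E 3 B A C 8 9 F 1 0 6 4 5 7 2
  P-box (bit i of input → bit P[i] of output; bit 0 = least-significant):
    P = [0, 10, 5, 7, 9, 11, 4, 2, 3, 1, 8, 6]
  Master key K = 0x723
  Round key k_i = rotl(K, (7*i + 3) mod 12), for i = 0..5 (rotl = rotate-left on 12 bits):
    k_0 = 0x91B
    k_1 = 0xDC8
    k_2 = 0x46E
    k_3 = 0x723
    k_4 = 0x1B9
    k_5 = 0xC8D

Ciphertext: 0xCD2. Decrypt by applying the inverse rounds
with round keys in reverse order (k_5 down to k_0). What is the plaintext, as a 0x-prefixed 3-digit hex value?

s_0 = ciphertext = 0xCD2
s_1 = InvRound(s_0, k_5) = 0x359
s_2 = InvRound(s_1, k_4) = 0x695
s_3 = InvRound(s_2, k_3) = 0xB55
s_4 = InvRound(s_3, k_2) = 0xEEE
s_5 = InvRound(s_4, k_1) = 0xB7C
s_6 = InvRound(s_5, k_0) = 0x47D

0x47D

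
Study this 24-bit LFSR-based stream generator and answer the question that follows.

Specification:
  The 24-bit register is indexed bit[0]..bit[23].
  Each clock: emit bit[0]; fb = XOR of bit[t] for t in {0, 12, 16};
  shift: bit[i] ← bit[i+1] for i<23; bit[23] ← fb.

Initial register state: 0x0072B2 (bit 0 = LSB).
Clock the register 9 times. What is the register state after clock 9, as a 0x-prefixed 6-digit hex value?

0xDA8039

reg_0 = 0x0072B2
clock 1: out=0, reg = 0x803959
clock 2: out=1, reg = 0x401CAC
clock 3: out=0, reg = 0xA00E56
clock 4: out=0, reg = 0x50072B
clock 5: out=1, reg = 0xA80395
clock 6: out=1, reg = 0xD401CA
clock 7: out=0, reg = 0x6A00E5
clock 8: out=1, reg = 0xB50072
clock 9: out=0, reg = 0xDA8039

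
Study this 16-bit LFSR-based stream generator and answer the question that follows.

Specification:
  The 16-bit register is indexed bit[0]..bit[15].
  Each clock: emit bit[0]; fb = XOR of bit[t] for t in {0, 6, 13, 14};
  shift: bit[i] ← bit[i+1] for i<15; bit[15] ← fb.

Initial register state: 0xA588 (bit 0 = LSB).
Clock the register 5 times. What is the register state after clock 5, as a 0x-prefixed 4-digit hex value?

0x2D2C

reg_0 = 0xA588
clock 1: out=0, reg = 0xD2C4
clock 2: out=0, reg = 0x6962
clock 3: out=0, reg = 0xB4B1
clock 4: out=1, reg = 0x5A58
clock 5: out=0, reg = 0x2D2C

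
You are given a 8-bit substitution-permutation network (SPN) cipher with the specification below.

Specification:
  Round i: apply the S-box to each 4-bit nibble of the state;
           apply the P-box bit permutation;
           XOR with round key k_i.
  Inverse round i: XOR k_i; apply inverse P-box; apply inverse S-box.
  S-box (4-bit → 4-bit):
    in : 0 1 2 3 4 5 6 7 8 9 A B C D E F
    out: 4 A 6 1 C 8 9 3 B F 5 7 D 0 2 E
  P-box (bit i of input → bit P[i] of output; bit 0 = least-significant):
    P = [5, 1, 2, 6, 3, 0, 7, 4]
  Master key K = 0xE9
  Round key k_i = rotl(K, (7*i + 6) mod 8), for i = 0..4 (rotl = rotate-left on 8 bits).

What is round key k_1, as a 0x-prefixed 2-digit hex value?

K = 0xE9
k_0 = rotl(K, (7*0+6) mod 8) = rotl(K, 6) = 0x7A
k_1 = rotl(K, (7*1+6) mod 8) = rotl(K, 5) = 0x3D

0x3D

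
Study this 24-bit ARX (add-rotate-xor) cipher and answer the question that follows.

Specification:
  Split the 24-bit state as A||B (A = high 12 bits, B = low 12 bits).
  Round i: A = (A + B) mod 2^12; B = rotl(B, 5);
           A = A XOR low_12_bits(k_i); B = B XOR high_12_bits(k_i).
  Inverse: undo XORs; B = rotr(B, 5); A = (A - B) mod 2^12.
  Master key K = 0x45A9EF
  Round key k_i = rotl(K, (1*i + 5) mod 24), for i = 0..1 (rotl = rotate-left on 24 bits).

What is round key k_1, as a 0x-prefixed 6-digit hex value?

K = 0x45A9EF
k_0 = rotl(K, (1*0+5) mod 24) = rotl(K, 5) = 0xB53DE8
k_1 = rotl(K, (1*1+5) mod 24) = rotl(K, 6) = 0x6A7BD1

0x6A7BD1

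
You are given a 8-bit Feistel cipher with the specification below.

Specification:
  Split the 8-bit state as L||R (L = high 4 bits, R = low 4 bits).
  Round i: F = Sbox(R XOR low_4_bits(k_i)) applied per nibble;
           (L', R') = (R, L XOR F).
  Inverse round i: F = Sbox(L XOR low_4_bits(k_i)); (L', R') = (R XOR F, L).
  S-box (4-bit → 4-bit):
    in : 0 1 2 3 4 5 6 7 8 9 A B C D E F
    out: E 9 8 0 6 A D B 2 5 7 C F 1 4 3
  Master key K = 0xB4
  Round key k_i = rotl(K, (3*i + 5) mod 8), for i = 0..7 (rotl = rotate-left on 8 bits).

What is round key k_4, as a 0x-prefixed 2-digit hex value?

K = 0xB4
k_0 = rotl(K, (3*0+5) mod 8) = rotl(K, 5) = 0x96
k_1 = rotl(K, (3*1+5) mod 8) = rotl(K, 0) = 0xB4
k_2 = rotl(K, (3*2+5) mod 8) = rotl(K, 3) = 0xA5
k_3 = rotl(K, (3*3+5) mod 8) = rotl(K, 6) = 0x2D
k_4 = rotl(K, (3*4+5) mod 8) = rotl(K, 1) = 0x69

0x69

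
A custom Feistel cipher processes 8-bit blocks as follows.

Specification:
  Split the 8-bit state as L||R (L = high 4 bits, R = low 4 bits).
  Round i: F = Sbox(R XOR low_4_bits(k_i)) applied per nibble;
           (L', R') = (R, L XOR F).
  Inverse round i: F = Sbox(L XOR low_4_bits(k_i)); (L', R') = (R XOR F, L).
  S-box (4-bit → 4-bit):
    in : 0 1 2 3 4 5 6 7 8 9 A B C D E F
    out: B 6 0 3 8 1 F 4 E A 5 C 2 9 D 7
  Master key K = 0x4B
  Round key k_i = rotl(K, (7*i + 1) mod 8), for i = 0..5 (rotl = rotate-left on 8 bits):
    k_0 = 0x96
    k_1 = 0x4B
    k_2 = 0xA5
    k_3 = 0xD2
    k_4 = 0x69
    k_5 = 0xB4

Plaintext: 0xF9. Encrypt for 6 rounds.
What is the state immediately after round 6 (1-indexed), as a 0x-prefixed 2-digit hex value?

0xAE

s_0 = plaintext = 0xF9
s_1 = Round(s_0, k_0) = 0x98
s_2 = Round(s_1, k_1) = 0x8A
s_3 = Round(s_2, k_2) = 0xAF
s_4 = Round(s_3, k_3) = 0xF3
s_5 = Round(s_4, k_4) = 0x3A
s_6 = Round(s_5, k_5) = 0xAE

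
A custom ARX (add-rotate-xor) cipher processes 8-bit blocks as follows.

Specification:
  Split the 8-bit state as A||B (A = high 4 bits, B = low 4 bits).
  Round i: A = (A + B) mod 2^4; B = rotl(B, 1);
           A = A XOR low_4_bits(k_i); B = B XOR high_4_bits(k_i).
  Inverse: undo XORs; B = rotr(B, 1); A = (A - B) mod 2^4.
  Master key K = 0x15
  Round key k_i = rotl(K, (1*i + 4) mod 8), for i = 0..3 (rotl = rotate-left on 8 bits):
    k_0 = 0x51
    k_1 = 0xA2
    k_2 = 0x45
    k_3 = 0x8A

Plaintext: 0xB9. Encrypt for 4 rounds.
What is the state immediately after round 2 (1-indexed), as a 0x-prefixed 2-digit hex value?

s_0 = plaintext = 0xB9
s_1 = Round(s_0, k_0) = 0x56
s_2 = Round(s_1, k_1) = 0x96
s_3 = Round(s_2, k_2) = 0xA8
s_4 = Round(s_3, k_3) = 0x89

0x96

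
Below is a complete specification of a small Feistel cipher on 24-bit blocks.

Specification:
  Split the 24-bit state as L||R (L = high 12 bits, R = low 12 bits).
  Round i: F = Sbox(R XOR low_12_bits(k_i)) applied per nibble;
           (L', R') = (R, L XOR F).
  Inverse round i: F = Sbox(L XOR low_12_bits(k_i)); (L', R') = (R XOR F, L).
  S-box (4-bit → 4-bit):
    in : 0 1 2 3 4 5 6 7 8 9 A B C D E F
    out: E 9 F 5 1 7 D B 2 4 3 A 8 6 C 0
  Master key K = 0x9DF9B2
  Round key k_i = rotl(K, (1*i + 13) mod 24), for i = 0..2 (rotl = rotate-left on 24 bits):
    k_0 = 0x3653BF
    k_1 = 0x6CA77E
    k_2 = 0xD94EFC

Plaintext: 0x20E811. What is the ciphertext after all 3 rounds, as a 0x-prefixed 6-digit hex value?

s_0 = plaintext = 0x20E811
s_1 = Round(s_0, k_0) = 0x811832
s_2 = Round(s_1, k_1) = 0x832809
s_3 = Round(s_2, k_2) = 0x809535

0x809535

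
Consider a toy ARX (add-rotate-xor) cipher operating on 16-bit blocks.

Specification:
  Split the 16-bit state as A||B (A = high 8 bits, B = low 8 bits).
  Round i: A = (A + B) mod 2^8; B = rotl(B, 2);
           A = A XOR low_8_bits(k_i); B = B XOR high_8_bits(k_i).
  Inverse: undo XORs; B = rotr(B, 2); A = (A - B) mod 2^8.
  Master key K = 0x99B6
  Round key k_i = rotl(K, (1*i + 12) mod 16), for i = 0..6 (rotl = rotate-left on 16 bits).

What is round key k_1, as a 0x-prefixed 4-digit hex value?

0xD336

K = 0x99B6
k_0 = rotl(K, (1*0+12) mod 16) = rotl(K, 12) = 0x699B
k_1 = rotl(K, (1*1+12) mod 16) = rotl(K, 13) = 0xD336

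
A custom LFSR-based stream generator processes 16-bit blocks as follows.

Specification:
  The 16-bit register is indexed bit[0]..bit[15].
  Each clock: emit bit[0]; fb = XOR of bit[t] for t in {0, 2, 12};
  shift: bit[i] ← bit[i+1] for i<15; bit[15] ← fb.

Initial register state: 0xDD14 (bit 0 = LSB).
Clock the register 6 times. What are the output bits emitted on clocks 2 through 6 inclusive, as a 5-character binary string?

reg_0 = 0xDD14
clock 1: out=0, reg = 0x6E8A
clock 2: out=0, reg = 0x3745
clock 3: out=1, reg = 0x9BA2
clock 4: out=0, reg = 0xCDD1
clock 5: out=1, reg = 0xE6E8
clock 6: out=0, reg = 0x7374

01010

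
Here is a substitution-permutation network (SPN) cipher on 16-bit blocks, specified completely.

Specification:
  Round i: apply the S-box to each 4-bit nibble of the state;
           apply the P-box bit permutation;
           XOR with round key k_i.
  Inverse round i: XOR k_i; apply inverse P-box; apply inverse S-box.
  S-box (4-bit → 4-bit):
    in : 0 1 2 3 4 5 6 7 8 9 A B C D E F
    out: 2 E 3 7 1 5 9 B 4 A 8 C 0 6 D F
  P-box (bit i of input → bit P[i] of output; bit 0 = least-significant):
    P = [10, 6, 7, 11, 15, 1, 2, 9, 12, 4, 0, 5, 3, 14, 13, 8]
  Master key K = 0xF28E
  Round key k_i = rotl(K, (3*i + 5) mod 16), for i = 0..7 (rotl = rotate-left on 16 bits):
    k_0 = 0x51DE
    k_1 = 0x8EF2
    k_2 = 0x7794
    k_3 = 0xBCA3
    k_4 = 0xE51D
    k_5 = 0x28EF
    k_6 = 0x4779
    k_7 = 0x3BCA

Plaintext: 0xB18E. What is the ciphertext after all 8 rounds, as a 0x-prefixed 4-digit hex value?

s_0 = plaintext = 0xB18E
s_1 = Round(s_0, k_0) = 0x7C6B
s_2 = Round(s_1, k_1) = 0x457A
s_3 = Round(s_2, k_2) = 0xED9F
s_4 = Round(s_3, k_3) = 0x9378
s_5 = Round(s_4, k_4) = 0x368E
s_6 = Round(s_5, k_5) = 0x5443
s_7 = Round(s_6, k_6) = 0xF3B1
s_8 = Round(s_7, k_7) = 0x4017

0x4017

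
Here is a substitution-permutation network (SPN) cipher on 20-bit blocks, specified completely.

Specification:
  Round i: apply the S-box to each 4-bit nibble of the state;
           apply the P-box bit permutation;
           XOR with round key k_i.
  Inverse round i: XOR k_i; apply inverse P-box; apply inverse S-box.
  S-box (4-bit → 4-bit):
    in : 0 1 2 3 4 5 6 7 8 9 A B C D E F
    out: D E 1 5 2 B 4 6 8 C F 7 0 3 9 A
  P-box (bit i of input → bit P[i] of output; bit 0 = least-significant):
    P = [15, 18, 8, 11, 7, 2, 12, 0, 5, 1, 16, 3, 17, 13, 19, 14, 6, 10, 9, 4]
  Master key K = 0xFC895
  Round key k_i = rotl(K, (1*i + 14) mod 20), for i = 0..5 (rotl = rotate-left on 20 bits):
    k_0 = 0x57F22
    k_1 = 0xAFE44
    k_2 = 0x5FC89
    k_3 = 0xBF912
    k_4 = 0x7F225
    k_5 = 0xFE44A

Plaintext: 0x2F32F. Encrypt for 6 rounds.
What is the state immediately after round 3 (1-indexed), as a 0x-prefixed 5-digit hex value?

0xD8FCC

s_0 = plaintext = 0x2F32F
s_1 = Round(s_0, k_0) = 0x017C2
s_2 = Round(s_1, k_1) = 0x31C16
s_3 = Round(s_2, k_2) = 0xD8FCC
s_4 = Round(s_3, k_3) = 0xBBD58
s_5 = Round(s_4, k_4) = 0xDDCC2
s_6 = Round(s_5, k_5) = 0xD400A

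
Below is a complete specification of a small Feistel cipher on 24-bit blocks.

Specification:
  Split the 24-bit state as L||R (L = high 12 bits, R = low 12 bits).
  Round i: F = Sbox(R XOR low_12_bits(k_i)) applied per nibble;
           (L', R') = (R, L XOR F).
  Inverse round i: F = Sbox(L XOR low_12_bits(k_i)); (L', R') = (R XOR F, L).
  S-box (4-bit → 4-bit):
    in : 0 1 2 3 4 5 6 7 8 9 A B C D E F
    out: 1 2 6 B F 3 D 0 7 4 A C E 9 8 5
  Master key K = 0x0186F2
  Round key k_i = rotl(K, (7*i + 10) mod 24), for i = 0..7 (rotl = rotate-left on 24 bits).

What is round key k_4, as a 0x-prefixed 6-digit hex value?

0xBC8061

K = 0x0186F2
k_0 = rotl(K, (7*0+10) mod 24) = rotl(K, 10) = 0x1BC806
k_1 = rotl(K, (7*1+10) mod 24) = rotl(K, 17) = 0xE4030D
k_2 = rotl(K, (7*2+10) mod 24) = rotl(K, 0) = 0x0186F2
k_3 = rotl(K, (7*3+10) mod 24) = rotl(K, 7) = 0xC37900
k_4 = rotl(K, (7*4+10) mod 24) = rotl(K, 14) = 0xBC8061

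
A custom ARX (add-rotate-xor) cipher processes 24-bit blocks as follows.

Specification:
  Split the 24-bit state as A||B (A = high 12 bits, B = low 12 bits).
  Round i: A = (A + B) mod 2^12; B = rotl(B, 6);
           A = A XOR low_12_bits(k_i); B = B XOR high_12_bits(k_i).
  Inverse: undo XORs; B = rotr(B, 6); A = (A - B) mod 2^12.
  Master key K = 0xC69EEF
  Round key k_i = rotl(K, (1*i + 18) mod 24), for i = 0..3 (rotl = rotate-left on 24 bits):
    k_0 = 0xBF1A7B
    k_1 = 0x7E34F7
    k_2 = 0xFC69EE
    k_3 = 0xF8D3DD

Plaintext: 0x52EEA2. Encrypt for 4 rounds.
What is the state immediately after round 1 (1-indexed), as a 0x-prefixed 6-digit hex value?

s_0 = plaintext = 0x52EEA2
s_1 = Round(s_0, k_0) = 0x9AB34B
s_2 = Round(s_1, k_1) = 0x80152E
s_3 = Round(s_2, k_2) = 0x4C1452
s_4 = Round(s_3, k_3) = 0xACEB1C

0x9AB34B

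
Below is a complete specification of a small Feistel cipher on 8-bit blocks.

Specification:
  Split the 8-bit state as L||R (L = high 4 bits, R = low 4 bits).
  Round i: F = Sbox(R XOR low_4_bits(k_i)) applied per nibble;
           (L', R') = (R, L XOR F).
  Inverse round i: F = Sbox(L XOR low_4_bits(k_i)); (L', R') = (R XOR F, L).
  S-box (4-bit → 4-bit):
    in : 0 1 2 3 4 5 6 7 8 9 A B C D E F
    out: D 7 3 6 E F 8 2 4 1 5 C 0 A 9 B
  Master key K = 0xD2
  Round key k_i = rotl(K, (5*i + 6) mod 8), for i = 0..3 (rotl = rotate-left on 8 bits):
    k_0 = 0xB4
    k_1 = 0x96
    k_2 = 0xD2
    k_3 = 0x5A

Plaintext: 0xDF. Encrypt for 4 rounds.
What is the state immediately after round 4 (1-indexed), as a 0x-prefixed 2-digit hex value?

s_0 = plaintext = 0xDF
s_1 = Round(s_0, k_0) = 0xF1
s_2 = Round(s_1, k_1) = 0x1D
s_3 = Round(s_2, k_2) = 0xDA
s_4 = Round(s_3, k_3) = 0xA0

0xA0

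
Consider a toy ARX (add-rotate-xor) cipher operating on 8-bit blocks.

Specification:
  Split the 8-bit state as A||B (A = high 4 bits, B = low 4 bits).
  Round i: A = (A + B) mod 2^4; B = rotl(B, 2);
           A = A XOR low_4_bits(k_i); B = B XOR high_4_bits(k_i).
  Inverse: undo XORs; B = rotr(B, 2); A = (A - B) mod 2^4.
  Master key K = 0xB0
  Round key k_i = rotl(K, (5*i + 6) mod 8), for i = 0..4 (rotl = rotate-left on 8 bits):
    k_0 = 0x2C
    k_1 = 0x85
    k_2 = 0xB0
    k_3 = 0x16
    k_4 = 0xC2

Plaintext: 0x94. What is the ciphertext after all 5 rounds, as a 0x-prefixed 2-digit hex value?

s_0 = plaintext = 0x94
s_1 = Round(s_0, k_0) = 0x13
s_2 = Round(s_1, k_1) = 0x14
s_3 = Round(s_2, k_2) = 0x5A
s_4 = Round(s_3, k_3) = 0x9B
s_5 = Round(s_4, k_4) = 0x62

0x62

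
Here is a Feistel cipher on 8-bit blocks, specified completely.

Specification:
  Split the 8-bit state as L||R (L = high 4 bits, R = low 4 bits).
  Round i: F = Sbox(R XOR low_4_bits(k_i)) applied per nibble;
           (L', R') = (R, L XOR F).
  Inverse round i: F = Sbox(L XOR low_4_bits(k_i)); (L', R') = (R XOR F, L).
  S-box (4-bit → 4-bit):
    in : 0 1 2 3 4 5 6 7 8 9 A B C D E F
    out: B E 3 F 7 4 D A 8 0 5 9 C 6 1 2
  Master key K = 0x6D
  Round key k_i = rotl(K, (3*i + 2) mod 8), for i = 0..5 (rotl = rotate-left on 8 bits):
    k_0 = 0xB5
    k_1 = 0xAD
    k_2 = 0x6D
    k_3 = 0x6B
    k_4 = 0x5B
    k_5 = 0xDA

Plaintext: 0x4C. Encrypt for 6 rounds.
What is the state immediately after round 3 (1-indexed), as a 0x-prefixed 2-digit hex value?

s_0 = plaintext = 0x4C
s_1 = Round(s_0, k_0) = 0xC4
s_2 = Round(s_1, k_1) = 0x4C
s_3 = Round(s_2, k_2) = 0xCA
s_4 = Round(s_3, k_3) = 0xA2
s_5 = Round(s_4, k_4) = 0x2A
s_6 = Round(s_5, k_5) = 0xA9

0xCA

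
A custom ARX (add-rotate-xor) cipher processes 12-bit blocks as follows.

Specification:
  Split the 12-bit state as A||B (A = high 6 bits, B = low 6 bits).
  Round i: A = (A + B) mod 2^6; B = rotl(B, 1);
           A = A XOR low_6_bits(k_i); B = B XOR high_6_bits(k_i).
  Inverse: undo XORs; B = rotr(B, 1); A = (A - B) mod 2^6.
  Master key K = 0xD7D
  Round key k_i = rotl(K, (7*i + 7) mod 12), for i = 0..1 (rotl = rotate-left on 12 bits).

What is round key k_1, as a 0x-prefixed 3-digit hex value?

0x5F7

K = 0xD7D
k_0 = rotl(K, (7*0+7) mod 12) = rotl(K, 7) = 0xEEB
k_1 = rotl(K, (7*1+7) mod 12) = rotl(K, 2) = 0x5F7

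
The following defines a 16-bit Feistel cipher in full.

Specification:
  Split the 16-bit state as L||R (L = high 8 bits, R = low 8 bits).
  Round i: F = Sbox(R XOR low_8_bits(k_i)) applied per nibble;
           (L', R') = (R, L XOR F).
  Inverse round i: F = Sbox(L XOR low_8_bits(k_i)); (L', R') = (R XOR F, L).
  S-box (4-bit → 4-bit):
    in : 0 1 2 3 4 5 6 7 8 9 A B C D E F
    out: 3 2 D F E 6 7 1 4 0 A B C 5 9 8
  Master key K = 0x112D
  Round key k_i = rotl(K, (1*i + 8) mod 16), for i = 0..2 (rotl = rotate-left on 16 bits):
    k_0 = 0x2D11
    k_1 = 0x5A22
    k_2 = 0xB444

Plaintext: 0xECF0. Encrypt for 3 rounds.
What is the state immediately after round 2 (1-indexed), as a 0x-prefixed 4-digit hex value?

s_0 = plaintext = 0xECF0
s_1 = Round(s_0, k_0) = 0xF07E
s_2 = Round(s_1, k_1) = 0x7E9C
s_3 = Round(s_2, k_2) = 0x9C2A

0x7E9C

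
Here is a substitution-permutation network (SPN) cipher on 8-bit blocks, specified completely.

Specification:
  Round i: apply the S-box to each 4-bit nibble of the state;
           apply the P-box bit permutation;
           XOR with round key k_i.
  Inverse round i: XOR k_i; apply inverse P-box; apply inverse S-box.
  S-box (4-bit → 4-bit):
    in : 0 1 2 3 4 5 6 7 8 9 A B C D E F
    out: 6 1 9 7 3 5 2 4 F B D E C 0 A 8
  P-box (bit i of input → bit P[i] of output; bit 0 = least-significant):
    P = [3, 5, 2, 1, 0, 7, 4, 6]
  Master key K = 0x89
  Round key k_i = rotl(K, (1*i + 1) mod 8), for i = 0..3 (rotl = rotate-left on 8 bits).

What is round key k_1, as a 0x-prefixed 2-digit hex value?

0x26

K = 0x89
k_0 = rotl(K, (1*0+1) mod 8) = rotl(K, 1) = 0x13
k_1 = rotl(K, (1*1+1) mod 8) = rotl(K, 2) = 0x26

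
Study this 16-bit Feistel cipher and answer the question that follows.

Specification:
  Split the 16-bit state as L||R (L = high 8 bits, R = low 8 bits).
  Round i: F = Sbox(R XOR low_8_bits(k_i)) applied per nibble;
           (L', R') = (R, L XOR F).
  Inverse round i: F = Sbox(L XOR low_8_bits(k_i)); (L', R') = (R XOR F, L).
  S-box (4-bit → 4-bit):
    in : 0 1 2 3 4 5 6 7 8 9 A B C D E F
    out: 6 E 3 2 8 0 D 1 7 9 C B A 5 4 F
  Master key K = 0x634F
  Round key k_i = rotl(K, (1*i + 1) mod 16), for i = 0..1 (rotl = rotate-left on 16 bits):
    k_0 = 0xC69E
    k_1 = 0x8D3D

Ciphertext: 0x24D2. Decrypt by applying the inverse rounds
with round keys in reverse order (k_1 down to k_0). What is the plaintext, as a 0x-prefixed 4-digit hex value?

s_0 = ciphertext = 0x24D2
s_1 = InvRound(s_0, k_1) = 0x3B24
s_2 = InvRound(s_1, k_0) = 0xE43B

0xE43B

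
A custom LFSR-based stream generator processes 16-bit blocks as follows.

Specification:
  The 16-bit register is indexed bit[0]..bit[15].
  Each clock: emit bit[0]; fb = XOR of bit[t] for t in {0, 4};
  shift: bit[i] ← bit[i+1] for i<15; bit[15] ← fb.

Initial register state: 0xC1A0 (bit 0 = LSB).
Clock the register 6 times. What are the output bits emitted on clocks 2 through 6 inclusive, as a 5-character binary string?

reg_0 = 0xC1A0
clock 1: out=0, reg = 0x60D0
clock 2: out=0, reg = 0xB068
clock 3: out=0, reg = 0x5834
clock 4: out=0, reg = 0xAC1A
clock 5: out=0, reg = 0xD60D
clock 6: out=1, reg = 0xEB06

00001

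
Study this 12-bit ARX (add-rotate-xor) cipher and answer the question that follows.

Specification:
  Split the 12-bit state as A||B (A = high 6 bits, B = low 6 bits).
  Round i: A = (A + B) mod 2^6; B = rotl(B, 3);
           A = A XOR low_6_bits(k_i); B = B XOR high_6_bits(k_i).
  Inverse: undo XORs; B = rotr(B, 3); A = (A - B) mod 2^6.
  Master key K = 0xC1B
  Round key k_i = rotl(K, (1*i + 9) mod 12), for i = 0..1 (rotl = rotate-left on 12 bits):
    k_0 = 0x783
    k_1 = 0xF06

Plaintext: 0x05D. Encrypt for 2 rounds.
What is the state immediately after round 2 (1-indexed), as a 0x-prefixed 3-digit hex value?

0x512

s_0 = plaintext = 0x05D
s_1 = Round(s_0, k_0) = 0x775
s_2 = Round(s_1, k_1) = 0x512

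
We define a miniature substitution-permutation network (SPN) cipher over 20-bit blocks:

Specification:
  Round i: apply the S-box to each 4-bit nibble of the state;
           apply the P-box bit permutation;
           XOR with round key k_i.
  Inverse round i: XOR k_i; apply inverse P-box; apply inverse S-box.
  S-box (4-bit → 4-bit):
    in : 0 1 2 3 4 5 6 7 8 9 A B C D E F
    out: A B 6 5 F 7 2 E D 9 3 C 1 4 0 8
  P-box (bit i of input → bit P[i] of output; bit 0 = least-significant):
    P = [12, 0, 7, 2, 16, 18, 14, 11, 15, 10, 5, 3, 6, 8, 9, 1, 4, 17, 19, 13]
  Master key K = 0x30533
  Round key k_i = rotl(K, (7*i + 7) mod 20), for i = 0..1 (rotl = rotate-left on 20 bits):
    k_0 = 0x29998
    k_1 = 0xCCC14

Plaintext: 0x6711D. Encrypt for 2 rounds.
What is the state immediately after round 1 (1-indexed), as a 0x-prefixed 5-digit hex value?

0x51612

s_0 = plaintext = 0x6711D
s_1 = Round(s_0, k_0) = 0x51612
s_2 = Round(s_1, k_1) = 0x3C1C7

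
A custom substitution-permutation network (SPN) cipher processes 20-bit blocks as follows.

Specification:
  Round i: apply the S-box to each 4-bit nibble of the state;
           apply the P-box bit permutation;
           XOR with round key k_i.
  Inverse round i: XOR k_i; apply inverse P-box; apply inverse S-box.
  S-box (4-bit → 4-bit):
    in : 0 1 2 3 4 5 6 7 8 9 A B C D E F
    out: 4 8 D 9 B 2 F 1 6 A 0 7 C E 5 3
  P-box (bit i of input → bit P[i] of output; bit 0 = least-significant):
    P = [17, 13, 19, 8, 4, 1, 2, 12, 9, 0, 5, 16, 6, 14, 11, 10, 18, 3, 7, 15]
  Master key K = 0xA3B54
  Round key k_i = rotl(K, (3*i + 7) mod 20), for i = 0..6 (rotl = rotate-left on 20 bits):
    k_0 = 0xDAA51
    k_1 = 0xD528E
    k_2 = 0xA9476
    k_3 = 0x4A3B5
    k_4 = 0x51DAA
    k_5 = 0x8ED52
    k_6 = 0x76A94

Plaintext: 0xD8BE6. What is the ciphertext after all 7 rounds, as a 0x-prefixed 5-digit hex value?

s_0 = plaintext = 0xD8BE6
s_1 = Round(s_0, k_0) = 0x741EC
s_2 = Round(s_1, k_1) = 0x017DA
s_3 = Round(s_2, k_2) = 0xA82F0
s_4 = Round(s_3, k_3) = 0xDE987
s_5 = Round(s_4, k_4) = 0x69565
s_6 = Round(s_5, k_5) = 0xC19CD
s_7 = Round(s_6, k_6) = 0xEDF11

0xEDF11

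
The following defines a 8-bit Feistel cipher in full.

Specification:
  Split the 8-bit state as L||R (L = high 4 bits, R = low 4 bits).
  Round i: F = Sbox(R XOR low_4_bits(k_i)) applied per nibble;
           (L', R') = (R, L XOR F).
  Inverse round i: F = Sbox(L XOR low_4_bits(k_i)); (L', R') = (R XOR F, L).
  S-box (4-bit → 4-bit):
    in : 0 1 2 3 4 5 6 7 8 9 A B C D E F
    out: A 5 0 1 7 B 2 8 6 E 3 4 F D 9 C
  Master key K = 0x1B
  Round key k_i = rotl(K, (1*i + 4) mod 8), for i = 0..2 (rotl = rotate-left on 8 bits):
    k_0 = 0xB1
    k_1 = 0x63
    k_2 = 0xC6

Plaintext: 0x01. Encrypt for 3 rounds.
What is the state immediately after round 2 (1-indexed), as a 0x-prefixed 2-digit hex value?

s_0 = plaintext = 0x01
s_1 = Round(s_0, k_0) = 0x1A
s_2 = Round(s_1, k_1) = 0xAF
s_3 = Round(s_2, k_2) = 0xF4

0xAF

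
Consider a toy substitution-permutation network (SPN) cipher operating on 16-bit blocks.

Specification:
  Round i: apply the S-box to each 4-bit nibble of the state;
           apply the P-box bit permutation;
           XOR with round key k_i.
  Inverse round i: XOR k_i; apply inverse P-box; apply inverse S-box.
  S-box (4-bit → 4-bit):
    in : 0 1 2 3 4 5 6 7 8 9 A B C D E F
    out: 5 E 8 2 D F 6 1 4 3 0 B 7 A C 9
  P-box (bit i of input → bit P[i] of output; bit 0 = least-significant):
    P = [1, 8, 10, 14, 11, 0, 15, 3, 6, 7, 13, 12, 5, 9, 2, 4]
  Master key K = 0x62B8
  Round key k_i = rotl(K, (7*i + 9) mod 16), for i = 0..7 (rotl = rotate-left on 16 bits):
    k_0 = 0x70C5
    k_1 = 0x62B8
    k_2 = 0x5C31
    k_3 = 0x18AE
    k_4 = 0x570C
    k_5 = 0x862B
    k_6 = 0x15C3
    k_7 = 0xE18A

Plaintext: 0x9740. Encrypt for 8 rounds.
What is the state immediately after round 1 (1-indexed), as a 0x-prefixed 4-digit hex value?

0xFEAF

s_0 = plaintext = 0x9740
s_1 = Round(s_0, k_0) = 0xFEAF
s_2 = Round(s_1, k_1) = 0x128A
s_3 = Round(s_2, k_2) = 0xCE25
s_4 = Round(s_3, k_3) = 0x6F80
s_5 = Round(s_4, k_4) = 0xC14A
s_6 = Round(s_5, k_5) = 0x3C87
s_7 = Round(s_6, k_6) = 0xB701
s_8 = Round(s_7, k_7) = 0x2EFA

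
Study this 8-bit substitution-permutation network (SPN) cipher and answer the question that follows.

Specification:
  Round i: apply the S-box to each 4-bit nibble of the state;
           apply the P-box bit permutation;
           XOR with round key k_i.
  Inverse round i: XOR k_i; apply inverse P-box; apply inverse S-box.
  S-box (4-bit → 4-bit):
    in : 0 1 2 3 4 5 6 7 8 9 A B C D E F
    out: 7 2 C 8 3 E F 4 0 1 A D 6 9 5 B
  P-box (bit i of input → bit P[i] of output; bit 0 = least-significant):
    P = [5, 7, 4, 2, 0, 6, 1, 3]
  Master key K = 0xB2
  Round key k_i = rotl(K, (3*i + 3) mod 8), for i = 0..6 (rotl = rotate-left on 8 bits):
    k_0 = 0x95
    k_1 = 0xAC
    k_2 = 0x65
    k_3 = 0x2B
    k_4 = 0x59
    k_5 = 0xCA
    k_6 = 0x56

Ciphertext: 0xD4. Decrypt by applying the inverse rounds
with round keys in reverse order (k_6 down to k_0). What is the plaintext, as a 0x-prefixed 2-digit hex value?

s_0 = ciphertext = 0xD4
s_1 = InvRound(s_0, k_6) = 0x71
s_2 = InvRound(s_1, k_5) = 0xB0
s_3 = InvRound(s_2, k_4) = 0xF4
s_4 = InvRound(s_3, k_3) = 0x65
s_5 = InvRound(s_4, k_2) = 0x88
s_6 = InvRound(s_5, k_1) = 0x8D
s_7 = InvRound(s_6, k_0) = 0x37

0x37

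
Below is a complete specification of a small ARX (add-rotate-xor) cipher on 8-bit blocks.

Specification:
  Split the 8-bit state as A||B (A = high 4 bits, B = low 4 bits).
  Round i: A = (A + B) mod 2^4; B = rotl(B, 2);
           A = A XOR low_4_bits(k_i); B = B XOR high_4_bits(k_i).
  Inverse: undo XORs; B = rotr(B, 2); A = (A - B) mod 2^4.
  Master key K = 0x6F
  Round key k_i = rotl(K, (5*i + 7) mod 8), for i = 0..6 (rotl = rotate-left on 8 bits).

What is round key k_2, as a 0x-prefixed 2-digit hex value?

K = 0x6F
k_0 = rotl(K, (5*0+7) mod 8) = rotl(K, 7) = 0xB7
k_1 = rotl(K, (5*1+7) mod 8) = rotl(K, 4) = 0xF6
k_2 = rotl(K, (5*2+7) mod 8) = rotl(K, 1) = 0xDE

0xDE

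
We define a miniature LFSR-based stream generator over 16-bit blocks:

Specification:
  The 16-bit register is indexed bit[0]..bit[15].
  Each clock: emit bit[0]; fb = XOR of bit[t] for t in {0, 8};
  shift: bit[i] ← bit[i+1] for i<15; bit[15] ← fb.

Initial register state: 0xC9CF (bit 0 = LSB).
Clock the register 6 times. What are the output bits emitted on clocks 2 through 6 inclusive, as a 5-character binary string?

reg_0 = 0xC9CF
clock 1: out=1, reg = 0x64E7
clock 2: out=1, reg = 0xB273
clock 3: out=1, reg = 0xD939
clock 4: out=1, reg = 0x6C9C
clock 5: out=0, reg = 0x364E
clock 6: out=0, reg = 0x1B27

11100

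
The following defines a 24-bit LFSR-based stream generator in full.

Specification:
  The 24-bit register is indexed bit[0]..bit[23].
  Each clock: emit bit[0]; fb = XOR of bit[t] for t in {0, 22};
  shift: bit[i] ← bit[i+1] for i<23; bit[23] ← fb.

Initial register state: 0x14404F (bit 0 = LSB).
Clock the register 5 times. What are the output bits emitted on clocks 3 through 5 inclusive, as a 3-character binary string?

reg_0 = 0x14404F
clock 1: out=1, reg = 0x8A2027
clock 2: out=1, reg = 0xC51013
clock 3: out=1, reg = 0x628809
clock 4: out=1, reg = 0x314404
clock 5: out=0, reg = 0x18A202

110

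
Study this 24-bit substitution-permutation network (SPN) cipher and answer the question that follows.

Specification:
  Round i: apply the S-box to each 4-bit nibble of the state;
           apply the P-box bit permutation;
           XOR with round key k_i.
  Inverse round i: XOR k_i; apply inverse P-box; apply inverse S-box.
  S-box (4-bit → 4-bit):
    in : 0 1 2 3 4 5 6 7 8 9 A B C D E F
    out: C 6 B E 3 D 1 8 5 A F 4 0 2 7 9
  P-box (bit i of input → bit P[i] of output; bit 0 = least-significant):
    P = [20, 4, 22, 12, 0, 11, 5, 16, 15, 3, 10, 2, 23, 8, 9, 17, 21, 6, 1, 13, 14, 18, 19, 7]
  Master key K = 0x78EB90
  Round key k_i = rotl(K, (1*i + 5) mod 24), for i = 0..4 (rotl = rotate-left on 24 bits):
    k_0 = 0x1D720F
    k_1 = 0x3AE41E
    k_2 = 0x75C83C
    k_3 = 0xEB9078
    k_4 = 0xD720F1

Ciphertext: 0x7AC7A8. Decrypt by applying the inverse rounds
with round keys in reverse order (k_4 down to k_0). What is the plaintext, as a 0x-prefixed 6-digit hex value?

s_0 = ciphertext = 0x7AC7A8
s_1 = InvRound(s_0, k_4) = 0xE2EEFD
s_2 = InvRound(s_1, k_3) = 0x57B027
s_3 = InvRound(s_2, k_2) = 0x657D49
s_4 = InvRound(s_3, k_1) = 0x119F2A
s_5 = InvRound(s_4, k_0) = 0xE7D5EC

0xE7D5EC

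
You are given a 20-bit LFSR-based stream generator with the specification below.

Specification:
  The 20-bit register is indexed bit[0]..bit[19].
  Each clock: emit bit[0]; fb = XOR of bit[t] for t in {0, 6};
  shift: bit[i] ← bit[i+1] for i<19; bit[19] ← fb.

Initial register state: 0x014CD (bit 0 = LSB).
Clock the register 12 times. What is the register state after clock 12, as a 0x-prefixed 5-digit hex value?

reg_0 = 0x014CD
clock 1: out=1, reg = 0x00A66
clock 2: out=0, reg = 0x80533
clock 3: out=1, reg = 0xC0299
clock 4: out=1, reg = 0xE014C
clock 5: out=0, reg = 0xF00A6
clock 6: out=0, reg = 0x78053
clock 7: out=1, reg = 0x3C029
clock 8: out=1, reg = 0x9E014
clock 9: out=0, reg = 0x4F00A
clock 10: out=0, reg = 0x27805
clock 11: out=1, reg = 0x93C02
clock 12: out=0, reg = 0x49E01

0x49E01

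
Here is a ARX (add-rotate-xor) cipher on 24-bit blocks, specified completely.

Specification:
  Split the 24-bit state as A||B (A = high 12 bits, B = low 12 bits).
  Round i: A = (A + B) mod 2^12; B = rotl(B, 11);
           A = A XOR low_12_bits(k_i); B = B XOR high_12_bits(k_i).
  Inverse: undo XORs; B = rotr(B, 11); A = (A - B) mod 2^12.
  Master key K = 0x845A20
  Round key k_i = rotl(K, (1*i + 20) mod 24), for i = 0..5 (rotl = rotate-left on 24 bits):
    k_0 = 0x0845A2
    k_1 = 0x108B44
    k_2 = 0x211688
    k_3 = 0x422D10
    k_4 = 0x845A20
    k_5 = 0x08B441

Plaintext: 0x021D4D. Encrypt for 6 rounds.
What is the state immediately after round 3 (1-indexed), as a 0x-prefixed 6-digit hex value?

s_0 = plaintext = 0x021D4D
s_1 = Round(s_0, k_0) = 0x8CCE22
s_2 = Round(s_1, k_1) = 0xDAA619
s_3 = Round(s_2, k_2) = 0x54B91D
s_4 = Round(s_3, k_3) = 0x3788AC
s_5 = Round(s_4, k_4) = 0x604C13
s_6 = Round(s_5, k_5) = 0x656E82

0x54B91D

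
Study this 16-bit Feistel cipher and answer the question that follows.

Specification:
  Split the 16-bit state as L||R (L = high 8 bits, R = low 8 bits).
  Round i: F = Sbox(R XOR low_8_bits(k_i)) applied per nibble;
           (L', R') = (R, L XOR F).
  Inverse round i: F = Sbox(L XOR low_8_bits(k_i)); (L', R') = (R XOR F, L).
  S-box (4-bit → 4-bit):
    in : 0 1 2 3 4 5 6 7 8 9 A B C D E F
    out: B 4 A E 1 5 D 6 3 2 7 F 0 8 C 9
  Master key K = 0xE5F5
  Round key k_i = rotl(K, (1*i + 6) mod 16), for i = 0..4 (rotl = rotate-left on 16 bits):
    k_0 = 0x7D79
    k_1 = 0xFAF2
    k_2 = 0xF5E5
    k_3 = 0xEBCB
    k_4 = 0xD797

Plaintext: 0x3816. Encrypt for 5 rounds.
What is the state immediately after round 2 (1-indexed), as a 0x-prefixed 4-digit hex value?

s_0 = plaintext = 0x3816
s_1 = Round(s_0, k_0) = 0x16E1
s_2 = Round(s_1, k_1) = 0xE158
s_3 = Round(s_2, k_2) = 0x5819
s_4 = Round(s_3, k_3) = 0x19D2
s_5 = Round(s_4, k_4) = 0xD20C

0xE158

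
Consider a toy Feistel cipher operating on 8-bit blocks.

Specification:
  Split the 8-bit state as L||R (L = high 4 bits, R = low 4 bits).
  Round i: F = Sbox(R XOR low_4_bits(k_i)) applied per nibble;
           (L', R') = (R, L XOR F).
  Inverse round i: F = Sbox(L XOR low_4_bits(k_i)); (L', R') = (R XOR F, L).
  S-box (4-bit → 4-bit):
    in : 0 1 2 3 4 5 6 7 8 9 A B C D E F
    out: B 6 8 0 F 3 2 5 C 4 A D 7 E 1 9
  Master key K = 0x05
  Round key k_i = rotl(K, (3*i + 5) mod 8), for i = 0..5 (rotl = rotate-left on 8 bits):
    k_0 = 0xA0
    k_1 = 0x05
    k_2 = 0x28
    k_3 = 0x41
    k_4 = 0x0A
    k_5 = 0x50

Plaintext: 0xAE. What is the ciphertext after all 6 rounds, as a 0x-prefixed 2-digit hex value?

s_0 = plaintext = 0xAE
s_1 = Round(s_0, k_0) = 0xEB
s_2 = Round(s_1, k_1) = 0xBF
s_3 = Round(s_2, k_2) = 0xFE
s_4 = Round(s_3, k_3) = 0xE6
s_5 = Round(s_4, k_4) = 0x69
s_6 = Round(s_5, k_5) = 0x92

0x92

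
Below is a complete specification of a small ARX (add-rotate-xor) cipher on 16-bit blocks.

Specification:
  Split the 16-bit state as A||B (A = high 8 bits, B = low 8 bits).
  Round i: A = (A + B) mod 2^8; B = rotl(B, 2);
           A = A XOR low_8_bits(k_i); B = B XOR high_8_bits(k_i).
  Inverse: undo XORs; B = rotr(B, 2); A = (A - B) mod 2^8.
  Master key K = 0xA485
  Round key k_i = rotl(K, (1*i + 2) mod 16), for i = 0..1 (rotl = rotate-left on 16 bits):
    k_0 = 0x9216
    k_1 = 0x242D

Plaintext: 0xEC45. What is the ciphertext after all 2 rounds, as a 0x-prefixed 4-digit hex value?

s_0 = plaintext = 0xEC45
s_1 = Round(s_0, k_0) = 0x2787
s_2 = Round(s_1, k_1) = 0x833A

0x833A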